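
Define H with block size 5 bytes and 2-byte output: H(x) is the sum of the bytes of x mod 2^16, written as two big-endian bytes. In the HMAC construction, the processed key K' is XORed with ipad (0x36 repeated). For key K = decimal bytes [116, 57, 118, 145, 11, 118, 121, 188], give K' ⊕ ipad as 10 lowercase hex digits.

Key decimal bytes [116, 57, 118, 145, 11, 118, 121, 188] = 74 39 76 91 0b 76 79 bc is 8 bytes > B = 5, so hash it first: H(key) = 03 6a, then zero-pad to 5 bytes: K' = 03 6a 00 00 00.
XOR each byte with 0x36: 03⊕36=35, 6a⊕36=5c, 00⊕36=36, 00⊕36=36, 00⊕36=36.

355c363636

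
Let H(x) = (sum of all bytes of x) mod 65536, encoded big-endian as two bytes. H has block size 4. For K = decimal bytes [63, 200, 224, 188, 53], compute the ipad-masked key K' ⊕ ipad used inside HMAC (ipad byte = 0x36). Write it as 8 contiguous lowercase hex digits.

34ee3636

Key decimal bytes [63, 200, 224, 188, 53] = 3f c8 e0 bc 35 is 5 bytes > B = 4, so hash it first: H(key) = 02 d8, then zero-pad to 4 bytes: K' = 02 d8 00 00.
XOR each byte with 0x36: 02⊕36=34, d8⊕36=ee, 00⊕36=36, 00⊕36=36.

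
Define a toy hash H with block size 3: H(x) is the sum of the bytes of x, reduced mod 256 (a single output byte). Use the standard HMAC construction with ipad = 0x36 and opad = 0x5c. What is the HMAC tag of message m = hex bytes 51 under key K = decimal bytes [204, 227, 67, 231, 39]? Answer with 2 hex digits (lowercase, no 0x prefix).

07

Key decimal bytes [204, 227, 67, 231, 39] = cc e3 43 e7 27 is 5 bytes > B = 3, so hash it first: H(key) = 00, then zero-pad to 3 bytes: K' = 00 00 00.
K' ⊕ ipad = 36 36 36.  K' ⊕ opad = 5c 5c 5c.
Inner input = (K'⊕ipad) ∥ m = 36 36 36 ∥ 51.
Inner hash: sum = 54+54+54+81 = 243 → f3.
Outer input = (K'⊕opad) ∥ inner = 5c 5c 5c ∥ f3.
Outer hash (tag): sum = 92+92+92+243 = 519; mod 256 = 7 → 07.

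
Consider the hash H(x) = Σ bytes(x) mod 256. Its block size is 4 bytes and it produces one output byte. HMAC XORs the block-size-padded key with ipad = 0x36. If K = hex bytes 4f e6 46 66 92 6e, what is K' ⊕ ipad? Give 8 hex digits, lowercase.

Key hex bytes 4f e6 46 66 92 6e is 6 bytes > B = 4, so hash it first: H(key) = e1, then zero-pad to 4 bytes: K' = e1 00 00 00.
XOR each byte with 0x36: e1⊕36=d7, 00⊕36=36, 00⊕36=36, 00⊕36=36.

d7363636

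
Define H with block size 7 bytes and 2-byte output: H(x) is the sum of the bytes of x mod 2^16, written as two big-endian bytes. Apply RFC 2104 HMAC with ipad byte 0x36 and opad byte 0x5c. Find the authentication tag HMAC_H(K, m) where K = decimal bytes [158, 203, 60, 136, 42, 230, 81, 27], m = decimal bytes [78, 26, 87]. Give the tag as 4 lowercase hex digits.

Key decimal bytes [158, 203, 60, 136, 42, 230, 81, 27] = 9e cb 3c 88 2a e6 51 1b is 8 bytes > B = 7, so hash it first: H(key) = 03 a9, then zero-pad to 7 bytes: K' = 03 a9 00 00 00 00 00.
K' ⊕ ipad = 35 9f 36 36 36 36 36.  K' ⊕ opad = 5f f5 5c 5c 5c 5c 5c.
Inner input = (K'⊕ipad) ∥ m = 35 9f 36 36 36 36 36 ∥ 4e 1a 57.
Inner hash: sum = 53+159+54+54+54+54+54+78+26+87 = 673 → 02 a1.
Outer input = (K'⊕opad) ∥ inner = 5f f5 5c 5c 5c 5c 5c ∥ 02 a1.
Outer hash (tag): sum = 95+245+92+92+92+92+92+2+161 = 963 → 03 c3.

03c3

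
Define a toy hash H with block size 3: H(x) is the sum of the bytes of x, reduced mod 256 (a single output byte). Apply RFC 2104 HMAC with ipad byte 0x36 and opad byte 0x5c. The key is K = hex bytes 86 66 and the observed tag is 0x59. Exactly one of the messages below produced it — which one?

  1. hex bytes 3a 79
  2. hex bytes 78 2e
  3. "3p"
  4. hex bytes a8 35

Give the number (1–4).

1

Key hex bytes 86 66 is 2 bytes ≤ B = 3; zero-pad to 3 bytes: K' = 86 66 00.
K' ⊕ ipad = b0 50 36; K' ⊕ opad = da 3a 5c.
m1: inner = H(b0 50 36 3a 79) = e9; tag = H(da 3a 5c e9) = 59 ← matches
m2: inner = H(b0 50 36 78 2e) = dc; tag = H(da 3a 5c dc) = 4c
m3: inner = H(b0 50 36 33 70) = d9; tag = H(da 3a 5c d9) = 49
m4: inner = H(b0 50 36 a8 35) = 13; tag = H(da 3a 5c 13) = 83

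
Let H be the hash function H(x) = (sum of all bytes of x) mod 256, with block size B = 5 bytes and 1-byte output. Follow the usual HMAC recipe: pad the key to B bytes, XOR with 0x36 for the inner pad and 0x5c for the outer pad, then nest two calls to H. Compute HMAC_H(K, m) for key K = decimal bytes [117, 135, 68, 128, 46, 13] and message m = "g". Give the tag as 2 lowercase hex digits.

23

Key decimal bytes [117, 135, 68, 128, 46, 13] = 75 87 44 80 2e 0d is 6 bytes > B = 5, so hash it first: H(key) = fb, then zero-pad to 5 bytes: K' = fb 00 00 00 00.
K' ⊕ ipad = cd 36 36 36 36.  K' ⊕ opad = a7 5c 5c 5c 5c.
Inner input = (K'⊕ipad) ∥ m = cd 36 36 36 36 ∥ 67.
Inner hash: sum = 205+54+54+54+54+103 = 524; mod 256 = 12 → 0c.
Outer input = (K'⊕opad) ∥ inner = a7 5c 5c 5c 5c ∥ 0c.
Outer hash (tag): sum = 167+92+92+92+92+12 = 547; mod 256 = 35 → 23.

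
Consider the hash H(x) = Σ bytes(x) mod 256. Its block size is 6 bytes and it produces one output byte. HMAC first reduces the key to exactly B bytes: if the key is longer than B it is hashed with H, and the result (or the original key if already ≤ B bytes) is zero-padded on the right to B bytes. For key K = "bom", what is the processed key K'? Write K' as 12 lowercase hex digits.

Key "bom" = 62 6f 6d is 3 bytes ≤ B = 6; zero-pad to 6 bytes: K' = 62 6f 6d 00 00 00.

626f6d000000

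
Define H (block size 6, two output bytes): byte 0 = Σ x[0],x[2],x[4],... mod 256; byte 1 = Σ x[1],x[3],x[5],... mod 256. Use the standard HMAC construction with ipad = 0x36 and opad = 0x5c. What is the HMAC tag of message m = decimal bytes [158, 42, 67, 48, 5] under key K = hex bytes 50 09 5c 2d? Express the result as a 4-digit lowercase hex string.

540c

Key hex bytes 50 09 5c 2d is 4 bytes ≤ B = 6; zero-pad to 6 bytes: K' = 50 09 5c 2d 00 00.
K' ⊕ ipad = 66 3f 6a 1b 36 36.  K' ⊕ opad = 0c 55 00 71 5c 5c.
Inner input = (K'⊕ipad) ∥ m = 66 3f 6a 1b 36 36 ∥ 9e 2a 43 30 05.
Inner hash: even-index sum = 492 mod 256 = 236; odd-index sum = 234 mod 256 = 234 → ec ea.
Outer input = (K'⊕opad) ∥ inner = 0c 55 00 71 5c 5c ∥ ec ea.
Outer hash (tag): even-index sum = 340 mod 256 = 84; odd-index sum = 524 mod 256 = 12 → 54 0c.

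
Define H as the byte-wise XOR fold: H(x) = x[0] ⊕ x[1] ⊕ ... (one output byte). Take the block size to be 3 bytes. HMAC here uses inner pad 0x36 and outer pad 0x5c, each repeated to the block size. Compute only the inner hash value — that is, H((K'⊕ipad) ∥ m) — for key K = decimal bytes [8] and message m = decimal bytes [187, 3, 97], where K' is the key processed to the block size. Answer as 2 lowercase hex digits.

Key decimal bytes [8] = 08 is 1 byte ≤ B = 3; zero-pad to 3 bytes: K' = 08 00 00.
K' ⊕ ipad = 3e 36 36.
Inner input = 3e 36 36 ∥ bb 03 61.
Inner hash: XOR 3e⊕36⊕36⊕bb⊕03⊕61 = e7.

e7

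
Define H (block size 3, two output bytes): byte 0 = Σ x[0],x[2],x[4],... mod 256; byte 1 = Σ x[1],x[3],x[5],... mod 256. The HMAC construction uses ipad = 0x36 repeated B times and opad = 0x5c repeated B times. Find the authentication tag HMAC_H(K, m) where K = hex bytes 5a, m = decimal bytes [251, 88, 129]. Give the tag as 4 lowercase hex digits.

Key hex bytes 5a is 1 byte ≤ B = 3; zero-pad to 3 bytes: K' = 5a 00 00.
K' ⊕ ipad = 6c 36 36.  K' ⊕ opad = 06 5c 5c.
Inner input = (K'⊕ipad) ∥ m = 6c 36 36 ∥ fb 58 81.
Inner hash: even-index sum = 250 mod 256 = 250; odd-index sum = 434 mod 256 = 178 → fa b2.
Outer input = (K'⊕opad) ∥ inner = 06 5c 5c ∥ fa b2.
Outer hash (tag): even-index sum = 276 mod 256 = 20; odd-index sum = 342 mod 256 = 86 → 14 56.

1456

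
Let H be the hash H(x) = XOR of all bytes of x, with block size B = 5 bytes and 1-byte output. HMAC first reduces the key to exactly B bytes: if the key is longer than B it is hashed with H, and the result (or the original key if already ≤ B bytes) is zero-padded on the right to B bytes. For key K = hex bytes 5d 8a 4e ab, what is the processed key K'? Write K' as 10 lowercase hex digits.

5d8a4eab00

Key hex bytes 5d 8a 4e ab is 4 bytes ≤ B = 5; zero-pad to 5 bytes: K' = 5d 8a 4e ab 00.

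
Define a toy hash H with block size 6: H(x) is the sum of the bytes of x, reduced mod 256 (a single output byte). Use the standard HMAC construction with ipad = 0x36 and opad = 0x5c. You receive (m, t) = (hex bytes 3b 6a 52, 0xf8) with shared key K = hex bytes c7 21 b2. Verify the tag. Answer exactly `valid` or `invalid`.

Key hex bytes c7 21 b2 is 3 bytes ≤ B = 6; zero-pad to 6 bytes: K' = c7 21 b2 00 00 00.
K' ⊕ ipad = f1 17 84 36 36 36; K' ⊕ opad = 9b 7d ee 5c 5c 5c.
Inner hash: sum = 241+23+132+54+54+54+59+106+82 = 805; mod 256 = 37 → 25.
Outer hash (recomputed tag): sum = 155+125+238+92+92+92+37 = 831; mod 256 = 63 → 3f.
Recomputed tag = 3f; claimed = f8 → mismatch.

invalid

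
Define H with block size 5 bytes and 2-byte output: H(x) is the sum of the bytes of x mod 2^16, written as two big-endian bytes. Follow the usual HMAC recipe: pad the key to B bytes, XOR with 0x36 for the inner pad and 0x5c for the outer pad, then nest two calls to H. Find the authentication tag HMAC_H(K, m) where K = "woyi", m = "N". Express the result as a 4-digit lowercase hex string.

01e1

Key "woyi" = 77 6f 79 69 is 4 bytes ≤ B = 5; zero-pad to 5 bytes: K' = 77 6f 79 69 00.
K' ⊕ ipad = 41 59 4f 5f 36.  K' ⊕ opad = 2b 33 25 35 5c.
Inner input = (K'⊕ipad) ∥ m = 41 59 4f 5f 36 ∥ 4e.
Inner hash: sum = 65+89+79+95+54+78 = 460 → 01 cc.
Outer input = (K'⊕opad) ∥ inner = 2b 33 25 35 5c ∥ 01 cc.
Outer hash (tag): sum = 43+51+37+53+92+1+204 = 481 → 01 e1.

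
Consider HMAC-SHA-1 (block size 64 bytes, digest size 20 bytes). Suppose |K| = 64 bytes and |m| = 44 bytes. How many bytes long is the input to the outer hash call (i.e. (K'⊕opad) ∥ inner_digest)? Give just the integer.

84

Key is 64 ≤ 64 bytes, zero-padded: |K'| = 64.
Outer input = (K'⊕opad) ∥ H(inner) → 64 + 20 = 84 bytes.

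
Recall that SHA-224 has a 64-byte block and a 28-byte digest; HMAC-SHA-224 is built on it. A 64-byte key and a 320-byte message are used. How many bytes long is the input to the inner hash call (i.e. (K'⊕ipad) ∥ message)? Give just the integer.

Key is 64 ≤ 64 bytes, zero-padded: |K'| = 64.
Inner input = (K'⊕ipad) ∥ m → 64 + 320 = 384 bytes.

384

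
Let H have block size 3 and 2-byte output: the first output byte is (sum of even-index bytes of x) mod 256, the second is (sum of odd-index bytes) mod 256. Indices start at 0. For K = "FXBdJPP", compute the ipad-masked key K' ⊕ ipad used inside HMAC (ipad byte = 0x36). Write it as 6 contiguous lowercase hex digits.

143a36

Key "FXBdJPP" = 46 58 42 64 4a 50 50 is 7 bytes > B = 3, so hash it first: H(key) = 22 0c, then zero-pad to 3 bytes: K' = 22 0c 00.
XOR each byte with 0x36: 22⊕36=14, 0c⊕36=3a, 00⊕36=36.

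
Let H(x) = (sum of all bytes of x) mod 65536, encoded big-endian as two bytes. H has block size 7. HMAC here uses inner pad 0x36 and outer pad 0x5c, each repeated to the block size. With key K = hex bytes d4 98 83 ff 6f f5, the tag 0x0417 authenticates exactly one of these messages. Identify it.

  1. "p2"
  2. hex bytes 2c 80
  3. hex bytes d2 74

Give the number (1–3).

2

Key hex bytes d4 98 83 ff 6f f5 is 6 bytes ≤ B = 7; zero-pad to 7 bytes: K' = d4 98 83 ff 6f f5 00.
K' ⊕ ipad = e2 ae b5 c9 59 c3 36; K' ⊕ opad = 88 c4 df a3 33 a9 5c.
m1: inner = H(e2 ae b5 c9 59 c3 36 70 32) = 05 02; tag = H(88 c4 df a3 33 a9 5c 05 02) = 040d
m2: inner = H(e2 ae b5 c9 59 c3 36 2c 80) = 05 0c; tag = H(88 c4 df a3 33 a9 5c 05 0c) = 0417 ← matches
m3: inner = H(e2 ae b5 c9 59 c3 36 d2 74) = 05 a6; tag = H(88 c4 df a3 33 a9 5c 05 a6) = 04b1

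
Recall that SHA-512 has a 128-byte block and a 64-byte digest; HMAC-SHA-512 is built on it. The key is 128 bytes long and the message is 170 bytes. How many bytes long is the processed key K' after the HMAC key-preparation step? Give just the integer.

Key is 128 ≤ 128 bytes, zero-padded: |K'| = 128.

128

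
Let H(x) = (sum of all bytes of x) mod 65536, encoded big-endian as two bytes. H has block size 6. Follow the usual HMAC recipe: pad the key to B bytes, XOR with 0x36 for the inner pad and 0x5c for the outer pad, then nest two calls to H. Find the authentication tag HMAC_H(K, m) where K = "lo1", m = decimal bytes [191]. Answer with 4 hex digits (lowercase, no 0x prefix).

0201

Key "lo1" = 6c 6f 31 is 3 bytes ≤ B = 6; zero-pad to 6 bytes: K' = 6c 6f 31 00 00 00.
K' ⊕ ipad = 5a 59 07 36 36 36.  K' ⊕ opad = 30 33 6d 5c 5c 5c.
Inner input = (K'⊕ipad) ∥ m = 5a 59 07 36 36 36 ∥ bf.
Inner hash: sum = 90+89+7+54+54+54+191 = 539 → 02 1b.
Outer input = (K'⊕opad) ∥ inner = 30 33 6d 5c 5c 5c ∥ 02 1b.
Outer hash (tag): sum = 48+51+109+92+92+92+2+27 = 513 → 02 01.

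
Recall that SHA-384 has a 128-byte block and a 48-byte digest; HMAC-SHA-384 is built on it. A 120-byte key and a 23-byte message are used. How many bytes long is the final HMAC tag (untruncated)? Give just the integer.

48

The tag is one SHA-384 digest: 48 bytes.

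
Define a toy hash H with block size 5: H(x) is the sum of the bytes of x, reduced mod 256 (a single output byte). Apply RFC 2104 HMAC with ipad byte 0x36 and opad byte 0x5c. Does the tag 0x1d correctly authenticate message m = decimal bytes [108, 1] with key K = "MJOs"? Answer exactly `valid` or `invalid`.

Key "MJOs" = 4d 4a 4f 73 is 4 bytes ≤ B = 5; zero-pad to 5 bytes: K' = 4d 4a 4f 73 00.
K' ⊕ ipad = 7b 7c 79 45 36; K' ⊕ opad = 11 16 13 2f 5c.
Inner hash: sum = 123+124+121+69+54+108+1 = 600; mod 256 = 88 → 58.
Outer hash (recomputed tag): sum = 17+22+19+47+92+88 = 285; mod 256 = 29 → 1d.
Recomputed tag = 1d; claimed = 1d → match.

valid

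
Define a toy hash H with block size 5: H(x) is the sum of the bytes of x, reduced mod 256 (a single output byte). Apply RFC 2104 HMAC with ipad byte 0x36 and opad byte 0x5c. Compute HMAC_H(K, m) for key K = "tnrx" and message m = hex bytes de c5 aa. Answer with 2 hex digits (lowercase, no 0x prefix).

b7

Key "tnrx" = 74 6e 72 78 is 4 bytes ≤ B = 5; zero-pad to 5 bytes: K' = 74 6e 72 78 00.
K' ⊕ ipad = 42 58 44 4e 36.  K' ⊕ opad = 28 32 2e 24 5c.
Inner input = (K'⊕ipad) ∥ m = 42 58 44 4e 36 ∥ de c5 aa.
Inner hash: sum = 66+88+68+78+54+222+197+170 = 943; mod 256 = 175 → af.
Outer input = (K'⊕opad) ∥ inner = 28 32 2e 24 5c ∥ af.
Outer hash (tag): sum = 40+50+46+36+92+175 = 439; mod 256 = 183 → b7.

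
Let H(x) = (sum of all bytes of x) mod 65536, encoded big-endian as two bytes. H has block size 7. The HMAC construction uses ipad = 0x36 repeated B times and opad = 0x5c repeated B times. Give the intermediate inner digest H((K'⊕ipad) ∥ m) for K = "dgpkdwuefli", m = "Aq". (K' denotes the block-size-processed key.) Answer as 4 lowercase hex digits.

0292

Key "dgpkdwuefli" = 64 67 70 6b 64 77 75 65 66 6c 69 is 11 bytes > B = 7, so hash it first: H(key) = 04 96, then zero-pad to 7 bytes: K' = 04 96 00 00 00 00 00.
K' ⊕ ipad = 32 a0 36 36 36 36 36.
Inner input = 32 a0 36 36 36 36 36 ∥ 41 71.
Inner hash: sum = 50+160+54+54+54+54+54+65+113 = 658 → 02 92.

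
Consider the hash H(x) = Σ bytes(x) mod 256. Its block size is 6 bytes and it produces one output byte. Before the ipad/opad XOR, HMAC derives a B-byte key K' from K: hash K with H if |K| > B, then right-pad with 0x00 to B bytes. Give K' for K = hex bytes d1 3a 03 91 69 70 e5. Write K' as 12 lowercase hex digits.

|K| = 7 > B = 6, so first hash the key.
H(K): sum = 209+58+3+145+105+112+229 = 861; mod 256 = 93 → 5d.
Zero-pad H(K) = 5d to 6 bytes: K' = 5d 00 00 00 00 00.

5d0000000000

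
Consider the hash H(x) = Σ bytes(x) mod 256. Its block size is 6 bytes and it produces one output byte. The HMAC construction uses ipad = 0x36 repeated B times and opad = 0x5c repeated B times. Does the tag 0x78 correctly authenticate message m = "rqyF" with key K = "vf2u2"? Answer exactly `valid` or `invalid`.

Key "vf2u2" = 76 66 32 75 32 is 5 bytes ≤ B = 6; zero-pad to 6 bytes: K' = 76 66 32 75 32 00.
K' ⊕ ipad = 40 50 04 43 04 36; K' ⊕ opad = 2a 3a 6e 29 6e 5c.
Inner hash: sum = 64+80+4+67+4+54+114+113+121+70 = 691; mod 256 = 179 → b3.
Outer hash (recomputed tag): sum = 42+58+110+41+110+92+179 = 632; mod 256 = 120 → 78.
Recomputed tag = 78; claimed = 78 → match.

valid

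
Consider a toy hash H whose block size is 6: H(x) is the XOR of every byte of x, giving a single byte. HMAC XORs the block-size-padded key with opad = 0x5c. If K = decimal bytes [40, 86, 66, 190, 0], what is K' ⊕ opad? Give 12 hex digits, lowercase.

Key decimal bytes [40, 86, 66, 190, 0] = 28 56 42 be 00 is 5 bytes ≤ B = 6; zero-pad to 6 bytes: K' = 28 56 42 be 00 00.
XOR each byte with 0x5c: 28⊕5c=74, 56⊕5c=0a, 42⊕5c=1e, be⊕5c=e2, 00⊕5c=5c, 00⊕5c=5c.

740a1ee25c5c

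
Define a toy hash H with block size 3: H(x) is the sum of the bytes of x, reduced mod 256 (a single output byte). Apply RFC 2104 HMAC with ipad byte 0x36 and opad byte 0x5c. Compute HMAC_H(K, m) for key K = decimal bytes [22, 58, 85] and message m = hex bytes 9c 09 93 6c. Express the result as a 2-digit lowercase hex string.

Key decimal bytes [22, 58, 85] = 16 3a 55 is exactly B = 3 bytes: K' = 16 3a 55.
K' ⊕ ipad = 20 0c 63.  K' ⊕ opad = 4a 66 09.
Inner input = (K'⊕ipad) ∥ m = 20 0c 63 ∥ 9c 09 93 6c.
Inner hash: sum = 32+12+99+156+9+147+108 = 563; mod 256 = 51 → 33.
Outer input = (K'⊕opad) ∥ inner = 4a 66 09 ∥ 33.
Outer hash (tag): sum = 74+102+9+51 = 236 → ec.

ec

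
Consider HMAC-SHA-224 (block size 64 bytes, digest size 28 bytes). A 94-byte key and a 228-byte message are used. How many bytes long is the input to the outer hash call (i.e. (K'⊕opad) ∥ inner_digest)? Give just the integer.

Key is 94 > 64 bytes, so it is hashed to 28 bytes then zero-padded to 64: |K'| = 64.
Outer input = (K'⊕opad) ∥ H(inner) → 64 + 28 = 92 bytes.

92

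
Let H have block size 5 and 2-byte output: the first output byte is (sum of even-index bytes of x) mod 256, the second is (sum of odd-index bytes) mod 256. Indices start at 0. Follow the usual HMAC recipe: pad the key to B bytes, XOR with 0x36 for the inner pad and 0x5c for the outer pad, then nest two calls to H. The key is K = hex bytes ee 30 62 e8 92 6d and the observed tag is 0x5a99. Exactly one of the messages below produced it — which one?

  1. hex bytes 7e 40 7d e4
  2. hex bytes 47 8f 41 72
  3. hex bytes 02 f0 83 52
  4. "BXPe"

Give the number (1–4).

Key hex bytes ee 30 62 e8 92 6d is 6 bytes > B = 5, so hash it first: H(key) = e2 85, then zero-pad to 5 bytes: K' = e2 85 00 00 00.
K' ⊕ ipad = d4 b3 36 36 36; K' ⊕ opad = be d9 5c 5c 5c.
m1: inner = H(d4 b3 36 36 36 7e 40 7d e4) = 64 e4; tag = H(be d9 5c 5c 5c 64 e4) = 5a99 ← matches
m2: inner = H(d4 b3 36 36 36 47 8f 41 72) = 41 71; tag = H(be d9 5c 5c 5c 41 71) = e776
m3: inner = H(d4 b3 36 36 36 02 f0 83 52) = 82 6e; tag = H(be d9 5c 5c 5c 82 6e) = e4b7
m4: inner = H(d4 b3 36 36 36 42 58 50 65) = fd 7b; tag = H(be d9 5c 5c 5c fd 7b) = f132

1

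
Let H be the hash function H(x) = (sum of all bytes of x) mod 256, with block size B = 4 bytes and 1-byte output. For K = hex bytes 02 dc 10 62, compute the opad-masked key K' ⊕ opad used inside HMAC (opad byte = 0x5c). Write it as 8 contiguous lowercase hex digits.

Key hex bytes 02 dc 10 62 is exactly B = 4 bytes: K' = 02 dc 10 62.
XOR each byte with 0x5c: 02⊕5c=5e, dc⊕5c=80, 10⊕5c=4c, 62⊕5c=3e.

5e804c3e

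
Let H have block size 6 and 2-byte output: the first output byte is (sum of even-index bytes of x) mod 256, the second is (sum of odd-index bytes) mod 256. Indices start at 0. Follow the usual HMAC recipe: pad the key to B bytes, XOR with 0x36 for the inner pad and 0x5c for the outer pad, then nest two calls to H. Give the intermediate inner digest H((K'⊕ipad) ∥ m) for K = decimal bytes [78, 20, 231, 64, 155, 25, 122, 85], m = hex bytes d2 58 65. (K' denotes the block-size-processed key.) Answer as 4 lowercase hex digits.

1fb8

Key decimal bytes [78, 20, 231, 64, 155, 25, 122, 85] = 4e 14 e7 40 9b 19 7a 55 is 8 bytes > B = 6, so hash it first: H(key) = 4a c2, then zero-pad to 6 bytes: K' = 4a c2 00 00 00 00.
K' ⊕ ipad = 7c f4 36 36 36 36.
Inner input = 7c f4 36 36 36 36 ∥ d2 58 65.
Inner hash: even-index sum = 543 mod 256 = 31; odd-index sum = 440 mod 256 = 184 → 1f b8.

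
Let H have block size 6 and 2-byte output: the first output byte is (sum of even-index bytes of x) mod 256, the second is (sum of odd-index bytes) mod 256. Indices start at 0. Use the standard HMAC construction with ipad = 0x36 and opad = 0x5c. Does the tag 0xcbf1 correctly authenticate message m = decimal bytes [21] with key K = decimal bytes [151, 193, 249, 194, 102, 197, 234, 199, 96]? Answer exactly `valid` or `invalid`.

Key decimal bytes [151, 193, 249, 194, 102, 197, 234, 199, 96] = 97 c1 f9 c2 66 c5 ea c7 60 is 9 bytes > B = 6, so hash it first: H(key) = 40 0f, then zero-pad to 6 bytes: K' = 40 0f 00 00 00 00.
K' ⊕ ipad = 76 39 36 36 36 36; K' ⊕ opad = 1c 53 5c 5c 5c 5c.
Inner hash: even-index sum = 247 mod 256 = 247; odd-index sum = 165 mod 256 = 165 → f7 a5.
Outer hash (recomputed tag): even-index sum = 459 mod 256 = 203; odd-index sum = 432 mod 256 = 176 → cb b0.
Recomputed tag = cbb0; claimed = cbf1 → mismatch.

invalid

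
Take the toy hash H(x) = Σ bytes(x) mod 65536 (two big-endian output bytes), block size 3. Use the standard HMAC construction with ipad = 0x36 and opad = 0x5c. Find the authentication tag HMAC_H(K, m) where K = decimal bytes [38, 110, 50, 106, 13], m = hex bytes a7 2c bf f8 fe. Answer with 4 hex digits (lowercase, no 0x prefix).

Key decimal bytes [38, 110, 50, 106, 13] = 26 6e 32 6a 0d is 5 bytes > B = 3, so hash it first: H(key) = 01 3d, then zero-pad to 3 bytes: K' = 01 3d 00.
K' ⊕ ipad = 37 0b 36.  K' ⊕ opad = 5d 61 5c.
Inner input = (K'⊕ipad) ∥ m = 37 0b 36 ∥ a7 2c bf f8 fe.
Inner hash: sum = 55+11+54+167+44+191+248+254 = 1024 → 04 00.
Outer input = (K'⊕opad) ∥ inner = 5d 61 5c ∥ 04 00.
Outer hash (tag): sum = 93+97+92+4+0 = 286 → 01 1e.

011e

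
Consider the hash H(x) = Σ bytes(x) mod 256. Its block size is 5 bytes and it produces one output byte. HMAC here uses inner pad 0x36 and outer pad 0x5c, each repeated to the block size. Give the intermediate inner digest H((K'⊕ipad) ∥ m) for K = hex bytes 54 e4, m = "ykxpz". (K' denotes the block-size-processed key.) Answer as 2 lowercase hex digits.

1c

Key hex bytes 54 e4 is 2 bytes ≤ B = 5; zero-pad to 5 bytes: K' = 54 e4 00 00 00.
K' ⊕ ipad = 62 d2 36 36 36.
Inner input = 62 d2 36 36 36 ∥ 79 6b 78 70 7a.
Inner hash: sum = 98+210+54+54+54+121+107+120+112+122 = 1052; mod 256 = 28 → 1c.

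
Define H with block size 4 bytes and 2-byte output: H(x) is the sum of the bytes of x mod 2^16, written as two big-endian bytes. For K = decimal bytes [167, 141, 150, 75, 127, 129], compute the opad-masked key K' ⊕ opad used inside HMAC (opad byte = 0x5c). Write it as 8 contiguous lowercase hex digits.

5f495c5c

Key decimal bytes [167, 141, 150, 75, 127, 129] = a7 8d 96 4b 7f 81 is 6 bytes > B = 4, so hash it first: H(key) = 03 15, then zero-pad to 4 bytes: K' = 03 15 00 00.
XOR each byte with 0x5c: 03⊕5c=5f, 15⊕5c=49, 00⊕5c=5c, 00⊕5c=5c.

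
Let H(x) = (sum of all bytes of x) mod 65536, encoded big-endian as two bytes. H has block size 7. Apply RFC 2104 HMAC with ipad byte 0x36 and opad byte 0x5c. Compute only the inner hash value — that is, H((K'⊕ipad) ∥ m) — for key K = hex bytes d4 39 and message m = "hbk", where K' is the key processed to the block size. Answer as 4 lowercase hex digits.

0334

Key hex bytes d4 39 is 2 bytes ≤ B = 7; zero-pad to 7 bytes: K' = d4 39 00 00 00 00 00.
K' ⊕ ipad = e2 0f 36 36 36 36 36.
Inner input = e2 0f 36 36 36 36 36 ∥ 68 62 6b.
Inner hash: sum = 226+15+54+54+54+54+54+104+98+107 = 820 → 03 34.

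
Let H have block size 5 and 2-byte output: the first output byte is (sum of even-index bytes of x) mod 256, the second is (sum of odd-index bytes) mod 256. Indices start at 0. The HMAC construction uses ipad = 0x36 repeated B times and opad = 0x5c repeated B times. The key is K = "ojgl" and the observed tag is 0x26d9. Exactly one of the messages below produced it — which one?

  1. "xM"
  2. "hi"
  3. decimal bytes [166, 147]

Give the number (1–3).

3

Key "ojgl" = 6f 6a 67 6c is 4 bytes ≤ B = 5; zero-pad to 5 bytes: K' = 6f 6a 67 6c 00.
K' ⊕ ipad = 59 5c 51 5a 36; K' ⊕ opad = 33 36 3b 30 5c.
m1: inner = H(59 5c 51 5a 36 78 4d) = 2d 2e; tag = H(33 36 3b 30 5c 2d 2e) = f893
m2: inner = H(59 5c 51 5a 36 68 69) = 49 1e; tag = H(33 36 3b 30 5c 49 1e) = e8af
m3: inner = H(59 5c 51 5a 36 a6 93) = 73 5c; tag = H(33 36 3b 30 5c 73 5c) = 26d9 ← matches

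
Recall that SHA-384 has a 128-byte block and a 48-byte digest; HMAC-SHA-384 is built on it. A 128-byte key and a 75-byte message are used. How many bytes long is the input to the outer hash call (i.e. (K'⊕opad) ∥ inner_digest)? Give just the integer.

Key is 128 ≤ 128 bytes, zero-padded: |K'| = 128.
Outer input = (K'⊕opad) ∥ H(inner) → 128 + 48 = 176 bytes.

176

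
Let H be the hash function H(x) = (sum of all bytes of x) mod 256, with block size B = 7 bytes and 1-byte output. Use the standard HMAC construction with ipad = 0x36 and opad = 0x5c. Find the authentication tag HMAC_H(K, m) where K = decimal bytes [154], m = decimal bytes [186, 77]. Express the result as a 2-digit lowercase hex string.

Key decimal bytes [154] = 9a is 1 byte ≤ B = 7; zero-pad to 7 bytes: K' = 9a 00 00 00 00 00 00.
K' ⊕ ipad = ac 36 36 36 36 36 36.  K' ⊕ opad = c6 5c 5c 5c 5c 5c 5c.
Inner input = (K'⊕ipad) ∥ m = ac 36 36 36 36 36 36 ∥ ba 4d.
Inner hash: sum = 172+54+54+54+54+54+54+186+77 = 759; mod 256 = 247 → f7.
Outer input = (K'⊕opad) ∥ inner = c6 5c 5c 5c 5c 5c 5c ∥ f7.
Outer hash (tag): sum = 198+92+92+92+92+92+92+247 = 997; mod 256 = 229 → e5.

e5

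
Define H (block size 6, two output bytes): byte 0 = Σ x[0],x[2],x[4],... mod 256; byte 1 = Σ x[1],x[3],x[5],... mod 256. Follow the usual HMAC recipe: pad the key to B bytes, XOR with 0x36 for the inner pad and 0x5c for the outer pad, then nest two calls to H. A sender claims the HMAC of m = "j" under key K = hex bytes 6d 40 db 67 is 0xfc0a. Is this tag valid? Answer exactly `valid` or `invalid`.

Key hex bytes 6d 40 db 67 is 4 bytes ≤ B = 6; zero-pad to 6 bytes: K' = 6d 40 db 67 00 00.
K' ⊕ ipad = 5b 76 ed 51 36 36; K' ⊕ opad = 31 1c 87 3b 5c 5c.
Inner hash: even-index sum = 488 mod 256 = 232; odd-index sum = 253 mod 256 = 253 → e8 fd.
Outer hash (recomputed tag): even-index sum = 508 mod 256 = 252; odd-index sum = 432 mod 256 = 176 → fc b0.
Recomputed tag = fcb0; claimed = fc0a → mismatch.

invalid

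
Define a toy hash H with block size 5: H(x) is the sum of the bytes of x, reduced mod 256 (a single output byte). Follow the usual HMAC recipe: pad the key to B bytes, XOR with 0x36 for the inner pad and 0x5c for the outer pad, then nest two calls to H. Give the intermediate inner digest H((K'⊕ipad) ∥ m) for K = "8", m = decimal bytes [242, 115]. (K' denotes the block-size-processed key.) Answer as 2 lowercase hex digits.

4b

Key "8" = 38 is 1 byte ≤ B = 5; zero-pad to 5 bytes: K' = 38 00 00 00 00.
K' ⊕ ipad = 0e 36 36 36 36.
Inner input = 0e 36 36 36 36 ∥ f2 73.
Inner hash: sum = 14+54+54+54+54+242+115 = 587; mod 256 = 75 → 4b.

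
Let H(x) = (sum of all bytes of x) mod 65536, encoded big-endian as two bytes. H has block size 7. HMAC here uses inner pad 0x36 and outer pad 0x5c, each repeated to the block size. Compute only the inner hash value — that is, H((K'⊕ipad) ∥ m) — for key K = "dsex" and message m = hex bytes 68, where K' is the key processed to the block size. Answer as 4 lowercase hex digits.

Key "dsex" = 64 73 65 78 is 4 bytes ≤ B = 7; zero-pad to 7 bytes: K' = 64 73 65 78 00 00 00.
K' ⊕ ipad = 52 45 53 4e 36 36 36.
Inner input = 52 45 53 4e 36 36 36 ∥ 68.
Inner hash: sum = 82+69+83+78+54+54+54+104 = 578 → 02 42.

0242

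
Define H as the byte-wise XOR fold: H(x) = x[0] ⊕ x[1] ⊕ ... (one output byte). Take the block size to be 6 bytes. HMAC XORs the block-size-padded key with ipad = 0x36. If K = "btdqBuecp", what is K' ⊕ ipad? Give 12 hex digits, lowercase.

Key "btdqBuecp" = 62 74 64 71 42 75 65 63 70 is 9 bytes > B = 6, so hash it first: H(key) = 42, then zero-pad to 6 bytes: K' = 42 00 00 00 00 00.
XOR each byte with 0x36: 42⊕36=74, 00⊕36=36, 00⊕36=36, 00⊕36=36, 00⊕36=36, 00⊕36=36.

743636363636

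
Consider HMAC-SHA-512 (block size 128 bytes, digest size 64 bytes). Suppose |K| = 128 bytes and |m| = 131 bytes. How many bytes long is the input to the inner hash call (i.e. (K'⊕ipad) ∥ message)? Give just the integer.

Key is 128 ≤ 128 bytes, zero-padded: |K'| = 128.
Inner input = (K'⊕ipad) ∥ m → 128 + 131 = 259 bytes.

259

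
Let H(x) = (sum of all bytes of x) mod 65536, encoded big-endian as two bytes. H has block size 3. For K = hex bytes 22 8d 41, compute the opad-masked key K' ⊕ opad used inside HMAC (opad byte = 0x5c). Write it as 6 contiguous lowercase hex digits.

7ed11d

Key hex bytes 22 8d 41 is exactly B = 3 bytes: K' = 22 8d 41.
XOR each byte with 0x5c: 22⊕5c=7e, 8d⊕5c=d1, 41⊕5c=1d.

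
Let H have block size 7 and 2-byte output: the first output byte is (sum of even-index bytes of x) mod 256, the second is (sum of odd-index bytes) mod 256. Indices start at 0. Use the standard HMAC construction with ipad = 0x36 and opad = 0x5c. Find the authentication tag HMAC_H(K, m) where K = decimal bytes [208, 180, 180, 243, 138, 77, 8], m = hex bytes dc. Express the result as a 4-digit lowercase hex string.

3c0a

Key decimal bytes [208, 180, 180, 243, 138, 77, 8] = d0 b4 b4 f3 8a 4d 08 is exactly B = 7 bytes: K' = d0 b4 b4 f3 8a 4d 08.
K' ⊕ ipad = e6 82 82 c5 bc 7b 3e.  K' ⊕ opad = 8c e8 e8 af d6 11 54.
Inner input = (K'⊕ipad) ∥ m = e6 82 82 c5 bc 7b 3e ∥ dc.
Inner hash: even-index sum = 610 mod 256 = 98; odd-index sum = 670 mod 256 = 158 → 62 9e.
Outer input = (K'⊕opad) ∥ inner = 8c e8 e8 af d6 11 54 ∥ 62 9e.
Outer hash (tag): even-index sum = 828 mod 256 = 60; odd-index sum = 522 mod 256 = 10 → 3c 0a.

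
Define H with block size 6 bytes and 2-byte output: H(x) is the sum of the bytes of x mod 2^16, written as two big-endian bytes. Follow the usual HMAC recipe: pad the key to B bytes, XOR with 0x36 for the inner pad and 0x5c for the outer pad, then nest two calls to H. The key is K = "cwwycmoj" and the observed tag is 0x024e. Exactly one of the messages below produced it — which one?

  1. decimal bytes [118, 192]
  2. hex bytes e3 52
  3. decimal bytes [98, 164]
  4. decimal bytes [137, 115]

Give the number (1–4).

4

Key "cwwycmoj" = 63 77 77 79 63 6d 6f 6a is 8 bytes > B = 6, so hash it first: H(key) = 03 73, then zero-pad to 6 bytes: K' = 03 73 00 00 00 00.
K' ⊕ ipad = 35 45 36 36 36 36; K' ⊕ opad = 5f 2f 5c 5c 5c 5c.
m1: inner = H(35 45 36 36 36 36 76 c0) = 02 88; tag = H(5f 2f 5c 5c 5c 5c 02 88) = 0288
m2: inner = H(35 45 36 36 36 36 e3 52) = 02 87; tag = H(5f 2f 5c 5c 5c 5c 02 87) = 0287
m3: inner = H(35 45 36 36 36 36 62 a4) = 02 58; tag = H(5f 2f 5c 5c 5c 5c 02 58) = 0258
m4: inner = H(35 45 36 36 36 36 89 73) = 02 4e; tag = H(5f 2f 5c 5c 5c 5c 02 4e) = 024e ← matches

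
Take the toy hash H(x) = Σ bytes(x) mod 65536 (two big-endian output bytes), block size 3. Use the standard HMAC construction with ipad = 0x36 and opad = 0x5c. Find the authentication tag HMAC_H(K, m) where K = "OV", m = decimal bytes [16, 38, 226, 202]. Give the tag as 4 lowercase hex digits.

Key "OV" = 4f 56 is 2 bytes ≤ B = 3; zero-pad to 3 bytes: K' = 4f 56 00.
K' ⊕ ipad = 79 60 36.  K' ⊕ opad = 13 0a 5c.
Inner input = (K'⊕ipad) ∥ m = 79 60 36 ∥ 10 26 e2 ca.
Inner hash: sum = 121+96+54+16+38+226+202 = 753 → 02 f1.
Outer input = (K'⊕opad) ∥ inner = 13 0a 5c ∥ 02 f1.
Outer hash (tag): sum = 19+10+92+2+241 = 364 → 01 6c.

016c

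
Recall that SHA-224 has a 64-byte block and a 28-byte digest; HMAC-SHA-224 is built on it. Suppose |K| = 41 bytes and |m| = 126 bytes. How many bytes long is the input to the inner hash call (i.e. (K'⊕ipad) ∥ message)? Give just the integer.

190

Key is 41 ≤ 64 bytes, zero-padded: |K'| = 64.
Inner input = (K'⊕ipad) ∥ m → 64 + 126 = 190 bytes.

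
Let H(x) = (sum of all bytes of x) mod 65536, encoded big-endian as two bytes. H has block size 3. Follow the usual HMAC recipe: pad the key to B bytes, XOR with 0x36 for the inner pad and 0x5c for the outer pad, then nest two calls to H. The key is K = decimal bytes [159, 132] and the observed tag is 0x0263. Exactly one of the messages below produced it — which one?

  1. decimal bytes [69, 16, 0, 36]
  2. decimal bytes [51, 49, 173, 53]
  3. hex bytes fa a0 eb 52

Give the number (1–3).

3

Key decimal bytes [159, 132] = 9f 84 is 2 bytes ≤ B = 3; zero-pad to 3 bytes: K' = 9f 84 00.
K' ⊕ ipad = a9 b2 36; K' ⊕ opad = c3 d8 5c.
m1: inner = H(a9 b2 36 45 10 00 24) = 02 0a; tag = H(c3 d8 5c 02 0a) = 0203
m2: inner = H(a9 b2 36 33 31 ad 35) = 02 d7; tag = H(c3 d8 5c 02 d7) = 02d0
m3: inner = H(a9 b2 36 fa a0 eb 52) = 04 68; tag = H(c3 d8 5c 04 68) = 0263 ← matches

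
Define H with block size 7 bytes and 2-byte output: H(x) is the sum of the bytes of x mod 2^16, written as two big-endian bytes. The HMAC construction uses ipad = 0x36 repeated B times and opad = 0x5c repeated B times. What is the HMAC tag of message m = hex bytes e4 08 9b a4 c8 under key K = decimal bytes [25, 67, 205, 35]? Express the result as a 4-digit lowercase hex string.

02d6

Key decimal bytes [25, 67, 205, 35] = 19 43 cd 23 is 4 bytes ≤ B = 7; zero-pad to 7 bytes: K' = 19 43 cd 23 00 00 00.
K' ⊕ ipad = 2f 75 fb 15 36 36 36.  K' ⊕ opad = 45 1f 91 7f 5c 5c 5c.
Inner input = (K'⊕ipad) ∥ m = 2f 75 fb 15 36 36 36 ∥ e4 08 9b a4 c8.
Inner hash: sum = 47+117+251+21+54+54+54+228+8+155+164+200 = 1353 → 05 49.
Outer input = (K'⊕opad) ∥ inner = 45 1f 91 7f 5c 5c 5c ∥ 05 49.
Outer hash (tag): sum = 69+31+145+127+92+92+92+5+73 = 726 → 02 d6.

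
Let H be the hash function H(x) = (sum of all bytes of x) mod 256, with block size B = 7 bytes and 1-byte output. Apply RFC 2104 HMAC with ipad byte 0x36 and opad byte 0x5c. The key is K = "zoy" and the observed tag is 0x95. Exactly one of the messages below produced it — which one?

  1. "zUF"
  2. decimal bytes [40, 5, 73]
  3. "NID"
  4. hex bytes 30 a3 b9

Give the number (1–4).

Key "zoy" = 7a 6f 79 is 3 bytes ≤ B = 7; zero-pad to 7 bytes: K' = 7a 6f 79 00 00 00 00.
K' ⊕ ipad = 4c 59 4f 36 36 36 36; K' ⊕ opad = 26 33 25 5c 5c 5c 5c.
m1: inner = H(4c 59 4f 36 36 36 36 7a 55 46) = e1; tag = H(26 33 25 5c 5c 5c 5c e1) = cf
m2: inner = H(4c 59 4f 36 36 36 36 28 05 49) = 42; tag = H(26 33 25 5c 5c 5c 5c 42) = 30
m3: inner = H(4c 59 4f 36 36 36 36 4e 49 44) = a7; tag = H(26 33 25 5c 5c 5c 5c a7) = 95 ← matches
m4: inner = H(4c 59 4f 36 36 36 36 30 a3 b9) = 58; tag = H(26 33 25 5c 5c 5c 5c 58) = 46

3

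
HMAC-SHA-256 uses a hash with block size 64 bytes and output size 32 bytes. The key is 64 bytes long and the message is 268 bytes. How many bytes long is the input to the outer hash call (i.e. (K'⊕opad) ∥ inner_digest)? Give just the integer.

Key is 64 ≤ 64 bytes, zero-padded: |K'| = 64.
Outer input = (K'⊕opad) ∥ H(inner) → 64 + 32 = 96 bytes.

96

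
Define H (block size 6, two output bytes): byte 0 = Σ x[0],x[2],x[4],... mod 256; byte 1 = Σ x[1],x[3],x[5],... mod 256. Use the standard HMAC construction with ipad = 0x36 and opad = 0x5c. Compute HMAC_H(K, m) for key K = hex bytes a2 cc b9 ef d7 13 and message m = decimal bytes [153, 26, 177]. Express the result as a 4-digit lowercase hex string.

bca4

Key hex bytes a2 cc b9 ef d7 13 is exactly B = 6 bytes: K' = a2 cc b9 ef d7 13.
K' ⊕ ipad = 94 fa 8f d9 e1 25.  K' ⊕ opad = fe 90 e5 b3 8b 4f.
Inner input = (K'⊕ipad) ∥ m = 94 fa 8f d9 e1 25 ∥ 99 1a b1.
Inner hash: even-index sum = 846 mod 256 = 78; odd-index sum = 530 mod 256 = 18 → 4e 12.
Outer input = (K'⊕opad) ∥ inner = fe 90 e5 b3 8b 4f ∥ 4e 12.
Outer hash (tag): even-index sum = 700 mod 256 = 188; odd-index sum = 420 mod 256 = 164 → bc a4.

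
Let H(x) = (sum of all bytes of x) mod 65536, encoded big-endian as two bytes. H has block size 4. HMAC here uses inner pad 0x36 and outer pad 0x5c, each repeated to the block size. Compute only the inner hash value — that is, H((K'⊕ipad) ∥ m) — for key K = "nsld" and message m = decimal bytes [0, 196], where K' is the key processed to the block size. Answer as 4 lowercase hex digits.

Key "nsld" = 6e 73 6c 64 is exactly B = 4 bytes: K' = 6e 73 6c 64.
K' ⊕ ipad = 58 45 5a 52.
Inner input = 58 45 5a 52 ∥ 00 c4.
Inner hash: sum = 88+69+90+82+0+196 = 525 → 02 0d.

020d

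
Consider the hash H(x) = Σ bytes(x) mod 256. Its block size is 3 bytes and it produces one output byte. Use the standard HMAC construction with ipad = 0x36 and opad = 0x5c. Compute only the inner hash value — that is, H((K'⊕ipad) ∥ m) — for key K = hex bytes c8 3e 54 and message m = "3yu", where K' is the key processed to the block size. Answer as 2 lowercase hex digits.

Key hex bytes c8 3e 54 is exactly B = 3 bytes: K' = c8 3e 54.
K' ⊕ ipad = fe 08 62.
Inner input = fe 08 62 ∥ 33 79 75.
Inner hash: sum = 254+8+98+51+121+117 = 649; mod 256 = 137 → 89.

89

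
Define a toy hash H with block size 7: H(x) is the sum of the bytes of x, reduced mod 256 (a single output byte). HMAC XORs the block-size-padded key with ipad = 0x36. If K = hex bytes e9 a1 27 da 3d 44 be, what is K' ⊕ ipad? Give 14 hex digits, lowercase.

Key hex bytes e9 a1 27 da 3d 44 be is exactly B = 7 bytes: K' = e9 a1 27 da 3d 44 be.
XOR each byte with 0x36: e9⊕36=df, a1⊕36=97, 27⊕36=11, da⊕36=ec, 3d⊕36=0b, 44⊕36=72, be⊕36=88.

df9711ec0b7288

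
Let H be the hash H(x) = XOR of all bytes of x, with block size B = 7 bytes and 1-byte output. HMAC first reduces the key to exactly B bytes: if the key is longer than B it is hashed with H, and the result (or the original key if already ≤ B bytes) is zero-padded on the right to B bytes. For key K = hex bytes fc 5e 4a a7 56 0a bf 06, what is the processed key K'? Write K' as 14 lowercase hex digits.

|K| = 8 > B = 7, so first hash the key.
H(K): XOR fc⊕5e⊕4a⊕a7⊕56⊕0a⊕bf⊕06 = aa.
Zero-pad H(K) = aa to 7 bytes: K' = aa 00 00 00 00 00 00.

aa000000000000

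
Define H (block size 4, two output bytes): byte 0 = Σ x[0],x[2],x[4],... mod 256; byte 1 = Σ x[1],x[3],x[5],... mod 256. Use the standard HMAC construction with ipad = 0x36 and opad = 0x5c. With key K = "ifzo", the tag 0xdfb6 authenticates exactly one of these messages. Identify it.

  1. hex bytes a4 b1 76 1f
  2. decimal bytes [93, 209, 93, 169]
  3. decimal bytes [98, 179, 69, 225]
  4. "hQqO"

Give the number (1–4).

Key "ifzo" = 69 66 7a 6f is exactly B = 4 bytes: K' = 69 66 7a 6f.
K' ⊕ ipad = 5f 50 4c 59; K' ⊕ opad = 35 3a 26 33.
m1: inner = H(5f 50 4c 59 a4 b1 76 1f) = c5 79; tag = H(35 3a 26 33 c5 79) = 20e6
m2: inner = H(5f 50 4c 59 5d d1 5d a9) = 65 23; tag = H(35 3a 26 33 65 23) = c090
m3: inner = H(5f 50 4c 59 62 b3 45 e1) = 52 3d; tag = H(35 3a 26 33 52 3d) = adaa
m4: inner = H(5f 50 4c 59 68 51 71 4f) = 84 49; tag = H(35 3a 26 33 84 49) = dfb6 ← matches

4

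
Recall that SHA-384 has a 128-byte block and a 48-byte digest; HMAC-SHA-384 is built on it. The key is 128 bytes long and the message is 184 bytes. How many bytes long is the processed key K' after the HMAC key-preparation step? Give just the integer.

128

Key is 128 ≤ 128 bytes, zero-padded: |K'| = 128.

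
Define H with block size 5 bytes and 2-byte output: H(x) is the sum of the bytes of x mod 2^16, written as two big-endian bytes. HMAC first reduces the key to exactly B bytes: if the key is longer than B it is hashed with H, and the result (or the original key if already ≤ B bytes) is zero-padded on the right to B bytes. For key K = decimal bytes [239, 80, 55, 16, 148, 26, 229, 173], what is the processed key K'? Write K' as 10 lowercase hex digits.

03c6000000

|K| = 8 > B = 5, so first hash the key.
H(K): sum = 239+80+55+16+148+26+229+173 = 966 → 03 c6.
Zero-pad H(K) = 03 c6 to 5 bytes: K' = 03 c6 00 00 00.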